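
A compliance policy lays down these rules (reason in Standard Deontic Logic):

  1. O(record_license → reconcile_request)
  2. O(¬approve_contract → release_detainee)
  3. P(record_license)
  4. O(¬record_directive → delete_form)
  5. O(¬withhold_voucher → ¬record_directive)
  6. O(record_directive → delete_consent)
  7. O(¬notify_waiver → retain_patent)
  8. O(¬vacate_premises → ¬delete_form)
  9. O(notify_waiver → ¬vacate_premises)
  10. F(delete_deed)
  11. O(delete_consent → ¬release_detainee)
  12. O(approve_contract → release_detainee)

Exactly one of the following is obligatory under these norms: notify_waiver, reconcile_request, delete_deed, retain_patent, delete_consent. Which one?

By case analysis on approve_contract: premise 12 gives O(approve_contract → release_detainee) and premise 2 gives O(¬approve_contract → release_detainee), so O(release_detainee) either way.
Premise 11 is O(delete_consent → ¬release_detainee); contrapositively O(release_detainee → ¬delete_consent). Since O(release_detainee) holds, K gives O(¬delete_consent).
Premise 6, O(record_directive → delete_consent), contraposes to O(¬delete_consent → ¬record_directive); with O(¬delete_consent) we get O(¬record_directive).
From O(¬record_directive) and premise 4, O(¬record_directive → delete_form), we obtain O(delete_form).
Premise 8 is O(¬vacate_premises → ¬delete_form); contrapositively O(delete_form → vacate_premises). Since O(delete_form) holds, K gives O(vacate_premises).
Premise 9 is O(notify_waiver → ¬vacate_premises); contrapositively O(vacate_premises → ¬notify_waiver). Since O(vacate_premises) holds, K gives O(¬notify_waiver).
Premise 7 is O(¬notify_waiver → retain_patent); since O(¬notify_waiver), deontic closure gives O(retain_patent).
So O(retain_patent) holds — retain_patent is obligatory. None of the other listed options is made obligatory by any chain of premises.

retain_patent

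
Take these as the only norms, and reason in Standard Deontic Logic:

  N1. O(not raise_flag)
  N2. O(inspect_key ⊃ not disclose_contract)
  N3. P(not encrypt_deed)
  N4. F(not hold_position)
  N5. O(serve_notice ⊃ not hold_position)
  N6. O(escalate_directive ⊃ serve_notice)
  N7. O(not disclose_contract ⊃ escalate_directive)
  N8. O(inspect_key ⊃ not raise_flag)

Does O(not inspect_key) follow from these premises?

Yes

Premise 4 is F(not hold_position), i.e. O(hold_position).
The contrapositive of premise 5 (O(serve_notice ⊃ not hold_position)) is O(hold_position ⊃ not serve_notice), and O(hold_position) is already established, so O(not serve_notice).
Premise 6 is O(escalate_directive ⊃ serve_notice); contrapositively O(not serve_notice ⊃ not escalate_directive). Since O(not serve_notice) holds, K gives O(not escalate_directive).
Premise 7, O(not disclose_contract ⊃ escalate_directive), contraposes to O(not escalate_directive ⊃ disclose_contract); with O(not escalate_directive) we get O(disclose_contract).
The contrapositive of premise 2 (O(inspect_key ⊃ not disclose_contract)) is O(disclose_contract ⊃ not inspect_key), and O(disclose_contract) is already established, so O(not inspect_key).
Premises 1, 3, 8 do not contribute to this derivation.
So O(not inspect_key) follows.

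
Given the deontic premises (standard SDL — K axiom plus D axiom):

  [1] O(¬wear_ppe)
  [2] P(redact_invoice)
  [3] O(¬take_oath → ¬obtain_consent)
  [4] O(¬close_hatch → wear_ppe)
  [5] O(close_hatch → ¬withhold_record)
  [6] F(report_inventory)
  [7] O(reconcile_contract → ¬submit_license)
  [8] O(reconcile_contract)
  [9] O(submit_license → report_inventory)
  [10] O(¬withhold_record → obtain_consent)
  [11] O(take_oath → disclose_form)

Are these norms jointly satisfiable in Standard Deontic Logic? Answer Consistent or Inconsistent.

Premise 9 is O(submit_license → report_inventory), but O(submit_license) is not derivable from the premises, so it does not yield O(report_inventory).
So O(report_inventory) is not derivable, and the apparent clash with O(¬report_inventory) does not arise.
A world satisfying every obligation exists (e.g. close_hatch=true, disclose_form=true, obtain_consent=true, reconcile_contract=true, redact_invoice=false, report_inventory=false, submit_license=false, take_oath=true, wear_ppe=false, withhold_record=false); no atom is both obligatory and forbidden, so the set is consistent.

Consistent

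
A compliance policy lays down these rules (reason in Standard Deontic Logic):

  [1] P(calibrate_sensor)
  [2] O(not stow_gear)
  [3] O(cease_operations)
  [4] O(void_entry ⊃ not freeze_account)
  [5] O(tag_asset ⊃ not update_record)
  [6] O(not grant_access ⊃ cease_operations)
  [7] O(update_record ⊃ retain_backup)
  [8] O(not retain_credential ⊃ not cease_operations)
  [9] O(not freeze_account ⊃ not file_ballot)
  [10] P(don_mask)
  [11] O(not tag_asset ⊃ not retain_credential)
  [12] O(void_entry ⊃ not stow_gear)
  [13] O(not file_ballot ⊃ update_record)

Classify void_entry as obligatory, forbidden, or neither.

Forbidden

Premise 3 states O(cease_operations) outright.
The contrapositive of premise 8 (O(not retain_credential ⊃ not cease_operations)) is O(cease_operations ⊃ retain_credential), and O(cease_operations) is already established, so O(retain_credential).
Premise 11, O(not tag_asset ⊃ not retain_credential), contraposes to O(retain_credential ⊃ tag_asset); with O(retain_credential) we get O(tag_asset).
With premise 5, O(tag_asset ⊃ not update_record), the K-axiom yields O(not update_record).
Premise 13 is O(not file_ballot ⊃ update_record); contrapositively O(not update_record ⊃ file_ballot). Since O(not update_record) holds, K gives O(file_ballot).
Premise 9 is O(not freeze_account ⊃ not file_ballot); contrapositively O(file_ballot ⊃ freeze_account). Since O(file_ballot) holds, K gives O(freeze_account).
The contrapositive of premise 4 (O(void_entry ⊃ not freeze_account)) is O(freeze_account ⊃ not void_entry), and O(freeze_account) is already established, so O(not void_entry).
Premises 1, 2, 6, 7, 10, 12 do not contribute to this derivation.
Thus O(not void_entry), which is F(void_entry): void_entry is forbidden.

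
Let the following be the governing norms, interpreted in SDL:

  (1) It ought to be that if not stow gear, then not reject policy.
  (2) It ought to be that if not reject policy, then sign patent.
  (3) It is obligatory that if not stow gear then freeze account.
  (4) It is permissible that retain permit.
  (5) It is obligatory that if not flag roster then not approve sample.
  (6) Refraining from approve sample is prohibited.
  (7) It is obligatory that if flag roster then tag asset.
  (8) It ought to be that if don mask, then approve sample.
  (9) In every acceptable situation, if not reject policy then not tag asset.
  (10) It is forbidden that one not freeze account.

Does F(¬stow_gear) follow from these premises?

F(¬approve_sample) at premise 6 means O(approve_sample).
Premise 5, O(¬flag_roster → ¬approve_sample), contraposes to O(approve_sample → flag_roster); with O(approve_sample) we get O(flag_roster).
From O(flag_roster) and premise 7, O(flag_roster → tag_asset), we obtain O(tag_asset).
Premise 9 is O(¬reject_policy → ¬tag_asset); contrapositively O(tag_asset → reject_policy). Since O(tag_asset) holds, K gives O(reject_policy).
Premise 1, O(¬stow_gear → ¬reject_policy), contraposes to O(reject_policy → stow_gear); with O(reject_policy) we get O(stow_gear).
Premises 2, 3, 4, 8, 10 do not contribute to this derivation.
So O(stow_gear) holds, i.e. F(¬stow_gear). The claim follows.

Yes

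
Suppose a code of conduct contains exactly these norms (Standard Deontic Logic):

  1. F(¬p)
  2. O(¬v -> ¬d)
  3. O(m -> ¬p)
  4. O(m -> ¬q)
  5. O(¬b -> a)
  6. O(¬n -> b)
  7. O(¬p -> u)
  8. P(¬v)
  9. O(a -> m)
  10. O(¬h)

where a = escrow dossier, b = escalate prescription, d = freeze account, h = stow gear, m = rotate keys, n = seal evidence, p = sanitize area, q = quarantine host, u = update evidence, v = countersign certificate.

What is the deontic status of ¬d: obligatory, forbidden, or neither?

Neither

Premise 2 is O(¬v -> ¬d), but O(¬v) is not derivable from the premises (the permission P(¬v) asserts only ¬O(v), not O(¬v)), so it does not yield O(¬d).
No premise or chain of K-axiom applications forces O(¬d), and none forces O(d). So ¬d is neither obligatory nor forbidden under these norms.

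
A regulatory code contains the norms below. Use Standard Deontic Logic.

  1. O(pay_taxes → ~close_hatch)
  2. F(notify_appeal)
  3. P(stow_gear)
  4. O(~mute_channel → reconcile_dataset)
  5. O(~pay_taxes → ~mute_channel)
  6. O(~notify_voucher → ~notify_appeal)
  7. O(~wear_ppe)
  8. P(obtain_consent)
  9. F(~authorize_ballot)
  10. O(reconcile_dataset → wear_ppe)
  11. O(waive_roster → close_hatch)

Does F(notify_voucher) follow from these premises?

No

Premise 6 is O(~notify_voucher → ~notify_appeal); even if O(~notify_appeal) held, inferring O(~notify_voucher) would be affirming the consequent — invalid.
No other premise forces O(~notify_voucher). An ideal world satisfying every premise can still have notify_voucher true, so F(notify_voucher) is not derivable.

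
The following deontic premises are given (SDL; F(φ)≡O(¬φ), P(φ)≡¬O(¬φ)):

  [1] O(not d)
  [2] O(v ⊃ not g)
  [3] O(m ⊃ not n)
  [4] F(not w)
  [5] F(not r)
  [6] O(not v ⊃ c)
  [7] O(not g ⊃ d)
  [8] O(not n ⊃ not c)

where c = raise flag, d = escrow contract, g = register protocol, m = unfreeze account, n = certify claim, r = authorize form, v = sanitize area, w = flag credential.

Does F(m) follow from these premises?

Yes

From premise 1 we have O(not d).
Premise 7, O(not g ⊃ d), contraposes to O(not d ⊃ g); with O(not d) we get O(g).
Premise 2, O(v ⊃ not g), contraposes to O(g ⊃ not v); with O(g) we get O(not v).
From O(not v) and premise 6, O(not v ⊃ c), we obtain O(c).
The contrapositive of premise 8 (O(not n ⊃ not c)) is O(c ⊃ n), and O(c) is already established, so O(n).
The contrapositive of premise 3 (O(m ⊃ not n)) is O(n ⊃ not m), and O(n) is already established, so O(not m).
Premises 4, 5 do not contribute to this derivation.
So O(not m) holds, i.e. F(m). The claim follows.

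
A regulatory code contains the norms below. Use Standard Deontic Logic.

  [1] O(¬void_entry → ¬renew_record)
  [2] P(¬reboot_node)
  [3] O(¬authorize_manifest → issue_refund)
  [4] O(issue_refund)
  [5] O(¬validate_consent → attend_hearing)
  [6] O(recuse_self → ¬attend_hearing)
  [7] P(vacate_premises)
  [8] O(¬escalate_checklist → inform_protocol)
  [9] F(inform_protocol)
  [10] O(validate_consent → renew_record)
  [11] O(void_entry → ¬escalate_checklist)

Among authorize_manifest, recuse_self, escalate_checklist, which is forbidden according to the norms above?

Premise 9, F(inform_protocol), is equivalent to O(¬inform_protocol).
Premise 8, O(¬escalate_checklist → inform_protocol), contraposes to O(¬inform_protocol → escalate_checklist); with O(¬inform_protocol) we get O(escalate_checklist).
Premise 11, O(void_entry → ¬escalate_checklist), contraposes to O(escalate_checklist → ¬void_entry); with O(escalate_checklist) we get O(¬void_entry).
With premise 1, O(¬void_entry → ¬renew_record), the K-axiom yields O(¬renew_record).
The contrapositive of premise 10 (O(validate_consent → renew_record)) is O(¬renew_record → ¬validate_consent), and O(¬renew_record) is already established, so O(¬validate_consent).
With premise 5, O(¬validate_consent → attend_hearing), the K-axiom yields O(attend_hearing).
The contrapositive of premise 6 (O(recuse_self → ¬attend_hearing)) is O(attend_hearing → ¬recuse_self), and O(attend_hearing) is already established, so O(¬recuse_self).
So O(¬recuse_self) holds, i.e. recuse_self is forbidden. None of the other listed options is forbidden under the premises.

recuse_self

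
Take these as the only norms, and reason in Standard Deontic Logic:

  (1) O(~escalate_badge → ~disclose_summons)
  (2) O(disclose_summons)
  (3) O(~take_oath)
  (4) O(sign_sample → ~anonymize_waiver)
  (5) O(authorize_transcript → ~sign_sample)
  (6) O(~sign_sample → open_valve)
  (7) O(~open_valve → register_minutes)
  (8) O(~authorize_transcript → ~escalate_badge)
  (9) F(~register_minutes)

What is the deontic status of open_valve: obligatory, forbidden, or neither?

Obligatory

Premise 2 gives O(disclose_summons).
The contrapositive of premise 1 (O(~escalate_badge → ~disclose_summons)) is O(disclose_summons → escalate_badge), and O(disclose_summons) is already established, so O(escalate_badge).
Premise 8 is O(~authorize_transcript → ~escalate_badge); contrapositively O(escalate_badge → authorize_transcript). Since O(escalate_badge) holds, K gives O(authorize_transcript).
From O(authorize_transcript) and premise 5, O(authorize_transcript → ~sign_sample), we obtain O(~sign_sample).
Premise 6 is O(~sign_sample → open_valve); since O(~sign_sample), deontic closure gives O(open_valve).
Premises 3, 4, 7, 9 do not contribute to this derivation.
Hence open_valve is obligatory.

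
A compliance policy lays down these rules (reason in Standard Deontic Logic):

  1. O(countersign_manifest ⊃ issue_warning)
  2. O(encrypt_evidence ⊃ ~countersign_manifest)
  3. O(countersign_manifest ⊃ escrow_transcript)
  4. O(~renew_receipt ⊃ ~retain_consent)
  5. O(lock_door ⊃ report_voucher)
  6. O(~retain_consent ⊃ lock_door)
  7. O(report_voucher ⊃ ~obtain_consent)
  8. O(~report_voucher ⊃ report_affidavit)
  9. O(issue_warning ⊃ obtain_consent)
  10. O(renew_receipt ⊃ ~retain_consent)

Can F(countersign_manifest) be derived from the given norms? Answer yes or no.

By case analysis on ~renew_receipt: premise 4 gives O(~renew_receipt ⊃ ~retain_consent) and premise 10 gives O(renew_receipt ⊃ ~retain_consent), so O(~retain_consent) either way.
With premise 6, O(~retain_consent ⊃ lock_door), the K-axiom yields O(lock_door).
Applying K to premise 5 (O(lock_door ⊃ report_voucher)) and O(lock_door) yields O(report_voucher).
Applying K to premise 7 (O(report_voucher ⊃ ~obtain_consent)) and O(report_voucher) yields O(~obtain_consent).
Premise 9, O(issue_warning ⊃ obtain_consent), contraposes to O(~obtain_consent ⊃ ~issue_warning); with O(~obtain_consent) we get O(~issue_warning).
The contrapositive of premise 1 (O(countersign_manifest ⊃ issue_warning)) is O(~issue_warning ⊃ ~countersign_manifest), and O(~issue_warning) is already established, so O(~countersign_manifest).
Premises 2, 3, 8 do not contribute to this derivation.
So O(~countersign_manifest) holds, i.e. F(countersign_manifest). The claim follows.

Yes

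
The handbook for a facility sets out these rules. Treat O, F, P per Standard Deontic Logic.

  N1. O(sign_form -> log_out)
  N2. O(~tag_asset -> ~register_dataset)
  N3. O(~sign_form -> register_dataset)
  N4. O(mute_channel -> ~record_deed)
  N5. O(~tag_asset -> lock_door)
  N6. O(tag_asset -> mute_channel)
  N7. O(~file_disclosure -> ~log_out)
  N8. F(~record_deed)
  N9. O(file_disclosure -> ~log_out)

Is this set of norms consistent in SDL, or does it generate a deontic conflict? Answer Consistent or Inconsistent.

Inconsistent

By case analysis on ~file_disclosure: premise 7 gives O(~file_disclosure -> ~log_out) and premise 9 gives O(file_disclosure -> ~log_out), so O(~log_out) either way.
The contrapositive of premise 1 (O(sign_form -> log_out)) is O(~log_out -> ~sign_form), and O(~log_out) is already established, so O(~sign_form).
Premise 3 is O(~sign_form -> register_dataset); since O(~sign_form), deontic closure gives O(register_dataset).
Premise 2 is O(~tag_asset -> ~register_dataset); contrapositively O(register_dataset -> tag_asset). Since O(register_dataset) holds, K gives O(tag_asset).
From O(tag_asset) and premise 6, O(tag_asset -> mute_channel), we obtain O(mute_channel).
Premise 4 is O(mute_channel -> ~record_deed); since O(mute_channel), deontic closure gives O(~record_deed).
Yet premise 8 is F(~record_deed), i.e. O(record_deed).
We now have both O(~record_deed) and O(record_deed) — record_deed is simultaneously obligatory and forbidden, violating the D-axiom.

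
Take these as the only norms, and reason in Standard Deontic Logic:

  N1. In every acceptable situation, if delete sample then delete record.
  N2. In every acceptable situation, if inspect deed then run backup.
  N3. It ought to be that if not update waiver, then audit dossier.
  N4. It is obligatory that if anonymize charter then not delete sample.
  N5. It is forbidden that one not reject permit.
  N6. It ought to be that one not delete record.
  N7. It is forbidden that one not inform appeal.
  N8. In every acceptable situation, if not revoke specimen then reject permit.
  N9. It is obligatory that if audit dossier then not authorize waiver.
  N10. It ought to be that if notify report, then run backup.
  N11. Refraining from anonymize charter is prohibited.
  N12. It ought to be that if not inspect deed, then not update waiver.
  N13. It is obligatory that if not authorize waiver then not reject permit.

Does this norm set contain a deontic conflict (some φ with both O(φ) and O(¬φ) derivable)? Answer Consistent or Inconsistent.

Consistent

Premise 1 is O(delete_sample → delete_record), but O(delete_sample) is not derivable from the premises, so it does not yield O(delete_record).
So O(delete_record) is not derivable, and the apparent clash with O(¬delete_record) does not arise.
A world satisfying every obligation exists (e.g. anonymize_charter=true, audit_dossier=false, authorize_waiver=true, delete_record=false, delete_sample=false, inform_appeal=true, inspect_deed=true, notify_report=false, reject_permit=true, revoke_specimen=false, run_backup=true, update_waiver=true); no atom is both obligatory and forbidden, so the set is consistent.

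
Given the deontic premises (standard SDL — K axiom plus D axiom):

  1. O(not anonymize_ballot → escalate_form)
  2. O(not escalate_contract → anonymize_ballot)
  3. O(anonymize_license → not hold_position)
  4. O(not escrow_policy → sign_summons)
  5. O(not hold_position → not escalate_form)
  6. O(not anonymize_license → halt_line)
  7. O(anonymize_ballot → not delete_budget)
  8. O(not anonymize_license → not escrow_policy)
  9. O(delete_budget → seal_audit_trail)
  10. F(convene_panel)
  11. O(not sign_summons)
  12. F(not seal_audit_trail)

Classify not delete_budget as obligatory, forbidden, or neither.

Premise 11 gives O(not sign_summons).
The contrapositive of premise 4 (O(not escrow_policy → sign_summons)) is O(not sign_summons → escrow_policy), and O(not sign_summons) is already established, so O(escrow_policy).
Premise 8, O(not anonymize_license → not escrow_policy), contraposes to O(escrow_policy → anonymize_license); with O(escrow_policy) we get O(anonymize_license).
From O(anonymize_license) and premise 3, O(anonymize_license → not hold_position), we obtain O(not hold_position).
Premise 5 is O(not hold_position → not escalate_form); since O(not hold_position), deontic closure gives O(not escalate_form).
Premise 1, O(not anonymize_ballot → escalate_form), contraposes to O(not escalate_form → anonymize_ballot); with O(not escalate_form) we get O(anonymize_ballot).
Premise 7 is O(anonymize_ballot → not delete_budget); since O(anonymize_ballot), deontic closure gives O(not delete_budget).
Premises 2, 6, 9, 10, 12 do not contribute to this derivation.
Hence not delete_budget is obligatory.

Obligatory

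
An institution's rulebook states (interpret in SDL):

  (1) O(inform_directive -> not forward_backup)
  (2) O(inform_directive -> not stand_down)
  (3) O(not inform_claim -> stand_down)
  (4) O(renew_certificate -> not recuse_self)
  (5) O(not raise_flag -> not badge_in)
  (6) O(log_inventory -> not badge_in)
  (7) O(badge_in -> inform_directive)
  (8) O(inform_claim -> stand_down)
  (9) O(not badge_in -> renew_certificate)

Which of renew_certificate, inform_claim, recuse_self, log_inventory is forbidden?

recuse_self

Premises 3 and 8 cover both cases: O(not inform_claim -> stand_down) and O(inform_claim -> stand_down). Since not inform_claim ∨ inform_claim is a tautology, O(stand_down) follows.
Premise 2 is O(inform_directive -> not stand_down); contrapositively O(stand_down -> not inform_directive). Since O(stand_down) holds, K gives O(not inform_directive).
Premise 7 is O(badge_in -> inform_directive); contrapositively O(not inform_directive -> not badge_in). Since O(not inform_directive) holds, K gives O(not badge_in).
Premise 9 is O(not badge_in -> renew_certificate); since O(not badge_in), deontic closure gives O(renew_certificate).
From O(renew_certificate) and premise 4, O(renew_certificate -> not recuse_self), we obtain O(not recuse_self).
So O(not recuse_self) holds, i.e. recuse_self is forbidden. None of the other listed options is forbidden under the premises.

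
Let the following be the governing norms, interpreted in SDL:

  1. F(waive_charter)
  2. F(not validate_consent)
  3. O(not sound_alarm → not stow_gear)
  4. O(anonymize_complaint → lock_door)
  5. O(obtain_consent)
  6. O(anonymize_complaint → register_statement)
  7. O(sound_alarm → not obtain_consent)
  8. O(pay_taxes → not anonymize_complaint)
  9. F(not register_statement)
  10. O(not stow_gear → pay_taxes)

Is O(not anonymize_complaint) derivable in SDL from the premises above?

Premise 5 states O(obtain_consent) outright.
Premise 7 is O(sound_alarm → not obtain_consent); contrapositively O(obtain_consent → not sound_alarm). Since O(obtain_consent) holds, K gives O(not sound_alarm).
From O(not sound_alarm) and premise 3, O(not sound_alarm → not stow_gear), we obtain O(not stow_gear).
With premise 10, O(not stow_gear → pay_taxes), the K-axiom yields O(pay_taxes).
From O(pay_taxes) and premise 8, O(pay_taxes → not anonymize_complaint), we obtain O(not anonymize_complaint).
Premises 1, 2, 4, 6, 9 do not contribute to this derivation.
So O(not anonymize_complaint) follows.

Yes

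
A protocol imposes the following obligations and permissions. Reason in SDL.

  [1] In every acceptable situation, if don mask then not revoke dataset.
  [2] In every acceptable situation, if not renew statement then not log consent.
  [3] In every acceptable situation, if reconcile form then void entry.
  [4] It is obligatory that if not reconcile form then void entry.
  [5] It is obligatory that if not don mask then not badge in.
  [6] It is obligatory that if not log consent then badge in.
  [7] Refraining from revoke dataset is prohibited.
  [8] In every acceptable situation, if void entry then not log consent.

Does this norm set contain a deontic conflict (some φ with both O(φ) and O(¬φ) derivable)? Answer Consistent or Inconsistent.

Premises 4 and 3 cover both cases: O(¬reconcile_form → void_entry) and O(reconcile_form → void_entry). Since ¬reconcile_form ∨ reconcile_form is a tautology, O(void_entry) follows.
Applying K to premise 8 (O(void_entry → ¬log_consent)) and O(void_entry) yields O(¬log_consent).
Applying K to premise 6 (O(¬log_consent → badge_in)) and O(¬log_consent) yields O(badge_in).
Premise 5 is O(¬don_mask → ¬badge_in); contrapositively O(badge_in → don_mask). Since O(badge_in) holds, K gives O(don_mask).
With premise 1, O(don_mask → ¬revoke_dataset), the K-axiom yields O(¬revoke_dataset).
However, F(¬revoke_dataset) at premise 7 amounts to O(revoke_dataset).
We now have both O(¬revoke_dataset) and O(revoke_dataset) — revoke_dataset is simultaneously obligatory and forbidden, violating the D-axiom.

Inconsistent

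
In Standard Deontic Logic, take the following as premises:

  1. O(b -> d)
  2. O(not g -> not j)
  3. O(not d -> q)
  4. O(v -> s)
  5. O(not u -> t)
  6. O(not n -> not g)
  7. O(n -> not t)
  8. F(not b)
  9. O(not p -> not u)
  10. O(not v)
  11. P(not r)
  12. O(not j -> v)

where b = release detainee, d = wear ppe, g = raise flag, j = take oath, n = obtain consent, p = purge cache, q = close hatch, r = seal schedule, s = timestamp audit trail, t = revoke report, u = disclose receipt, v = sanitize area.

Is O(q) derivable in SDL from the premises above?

No

Premise 3 is O(not d -> q), but O(not d) is not derivable from the premises, so it does not yield O(q).
No other premise forces O(q). An ideal world satisfying every premise can still have q false, so O(q) is not derivable.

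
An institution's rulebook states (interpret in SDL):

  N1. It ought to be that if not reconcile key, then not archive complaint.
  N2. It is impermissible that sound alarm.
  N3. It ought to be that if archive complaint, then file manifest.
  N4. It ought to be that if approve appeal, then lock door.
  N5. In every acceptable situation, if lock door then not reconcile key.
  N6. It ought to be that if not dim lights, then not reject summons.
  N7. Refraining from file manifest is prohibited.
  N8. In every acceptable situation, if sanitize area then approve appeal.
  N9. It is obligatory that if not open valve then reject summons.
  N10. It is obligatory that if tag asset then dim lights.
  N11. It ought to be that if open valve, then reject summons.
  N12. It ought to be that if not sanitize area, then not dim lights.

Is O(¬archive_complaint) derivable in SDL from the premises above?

Yes

Premises 9 and 11 are O(¬open_valve → reject_summons) and O(open_valve → reject_summons); every ideal world satisfies ¬open_valve or open_valve, so in either case reject_summons holds — hence O(reject_summons).
Premise 6 is O(¬dim_lights → ¬reject_summons); contrapositively O(reject_summons → dim_lights). Since O(reject_summons) holds, K gives O(dim_lights).
The contrapositive of premise 12 (O(¬sanitize_area → ¬dim_lights)) is O(dim_lights → sanitize_area), and O(dim_lights) is already established, so O(sanitize_area).
From O(sanitize_area) and premise 8, O(sanitize_area → approve_appeal), we obtain O(approve_appeal).
Applying K to premise 4 (O(approve_appeal → lock_door)) and O(approve_appeal) yields O(lock_door).
Applying K to premise 5 (O(lock_door → ¬reconcile_key)) and O(lock_door) yields O(¬reconcile_key).
From O(¬reconcile_key) and premise 1, O(¬reconcile_key → ¬archive_complaint), we obtain O(¬archive_complaint).
Premises 2, 3, 7, 10 do not contribute to this derivation.
So O(¬archive_complaint) follows.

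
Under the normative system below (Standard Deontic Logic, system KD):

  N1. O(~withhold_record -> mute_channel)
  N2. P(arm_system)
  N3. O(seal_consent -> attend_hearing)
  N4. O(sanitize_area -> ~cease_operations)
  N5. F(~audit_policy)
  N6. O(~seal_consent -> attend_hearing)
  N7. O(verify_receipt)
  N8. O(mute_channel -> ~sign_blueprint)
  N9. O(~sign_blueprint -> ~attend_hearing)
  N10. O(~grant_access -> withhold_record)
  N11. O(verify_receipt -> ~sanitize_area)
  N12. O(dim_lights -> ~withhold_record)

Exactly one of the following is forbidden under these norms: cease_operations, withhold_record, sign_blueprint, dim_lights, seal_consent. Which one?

dim_lights

Premises 6 and 3 are O(~seal_consent -> attend_hearing) and O(seal_consent -> attend_hearing); every ideal world satisfies ~seal_consent or seal_consent, so in either case attend_hearing holds — hence O(attend_hearing).
The contrapositive of premise 9 (O(~sign_blueprint -> ~attend_hearing)) is O(attend_hearing -> sign_blueprint), and O(attend_hearing) is already established, so O(sign_blueprint).
Premise 8 is O(mute_channel -> ~sign_blueprint); contrapositively O(sign_blueprint -> ~mute_channel). Since O(sign_blueprint) holds, K gives O(~mute_channel).
Premise 1, O(~withhold_record -> mute_channel), contraposes to O(~mute_channel -> withhold_record); with O(~mute_channel) we get O(withhold_record).
The contrapositive of premise 12 (O(dim_lights -> ~withhold_record)) is O(withhold_record -> ~dim_lights), and O(withhold_record) is already established, so O(~dim_lights).
So O(~dim_lights) holds, i.e. dim_lights is forbidden. None of the other listed options is forbidden under the premises.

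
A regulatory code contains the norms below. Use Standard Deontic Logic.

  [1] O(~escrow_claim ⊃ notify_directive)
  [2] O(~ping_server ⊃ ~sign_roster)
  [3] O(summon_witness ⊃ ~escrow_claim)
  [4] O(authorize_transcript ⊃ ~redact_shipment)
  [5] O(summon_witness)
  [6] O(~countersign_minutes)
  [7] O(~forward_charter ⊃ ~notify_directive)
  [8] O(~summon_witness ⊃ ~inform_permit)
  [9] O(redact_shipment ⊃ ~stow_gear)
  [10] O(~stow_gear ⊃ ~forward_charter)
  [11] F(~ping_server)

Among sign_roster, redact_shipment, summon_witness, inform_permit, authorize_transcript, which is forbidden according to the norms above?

From premise 5 we have O(summon_witness).
From O(summon_witness) and premise 3, O(summon_witness ⊃ ~escrow_claim), we obtain O(~escrow_claim).
From O(~escrow_claim) and premise 1, O(~escrow_claim ⊃ notify_directive), we obtain O(notify_directive).
Premise 7 is O(~forward_charter ⊃ ~notify_directive); contrapositively O(notify_directive ⊃ forward_charter). Since O(notify_directive) holds, K gives O(forward_charter).
The contrapositive of premise 10 (O(~stow_gear ⊃ ~forward_charter)) is O(forward_charter ⊃ stow_gear), and O(forward_charter) is already established, so O(stow_gear).
Premise 9, O(redact_shipment ⊃ ~stow_gear), contraposes to O(stow_gear ⊃ ~redact_shipment); with O(stow_gear) we get O(~redact_shipment).
So O(~redact_shipment) holds, i.e. redact_shipment is forbidden. None of the other listed options is forbidden under the premises.

redact_shipment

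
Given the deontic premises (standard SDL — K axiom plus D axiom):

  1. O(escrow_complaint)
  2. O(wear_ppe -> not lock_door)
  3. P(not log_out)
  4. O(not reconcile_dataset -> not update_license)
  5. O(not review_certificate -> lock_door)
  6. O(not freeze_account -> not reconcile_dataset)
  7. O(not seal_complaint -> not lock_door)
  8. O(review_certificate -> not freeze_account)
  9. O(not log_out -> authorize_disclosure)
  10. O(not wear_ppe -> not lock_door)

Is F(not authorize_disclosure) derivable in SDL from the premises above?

No

Premise 9 is O(not log_out -> authorize_disclosure), but O(not log_out) is not derivable from the premises (the permission P(not log_out) asserts only not O(log_out), not O(not log_out)), so it does not yield O(authorize_disclosure).
No other premise forces O(authorize_disclosure). An ideal world satisfying every premise can still have not authorize_disclosure true, so F(not authorize_disclosure) is not derivable.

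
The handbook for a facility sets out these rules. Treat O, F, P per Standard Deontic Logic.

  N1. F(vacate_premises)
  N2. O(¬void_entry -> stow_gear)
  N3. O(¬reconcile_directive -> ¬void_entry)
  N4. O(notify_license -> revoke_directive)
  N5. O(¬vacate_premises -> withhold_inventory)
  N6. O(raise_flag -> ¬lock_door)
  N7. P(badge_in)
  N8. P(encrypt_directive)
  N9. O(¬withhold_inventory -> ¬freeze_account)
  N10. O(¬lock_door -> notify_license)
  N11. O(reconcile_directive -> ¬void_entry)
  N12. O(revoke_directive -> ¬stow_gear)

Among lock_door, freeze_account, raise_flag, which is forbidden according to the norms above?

raise_flag

Premises 3 and 11 are O(¬reconcile_directive -> ¬void_entry) and O(reconcile_directive -> ¬void_entry); every ideal world satisfies ¬reconcile_directive or reconcile_directive, so in either case ¬void_entry holds — hence O(¬void_entry).
Applying K to premise 2 (O(¬void_entry -> stow_gear)) and O(¬void_entry) yields O(stow_gear).
The contrapositive of premise 12 (O(revoke_directive -> ¬stow_gear)) is O(stow_gear -> ¬revoke_directive), and O(stow_gear) is already established, so O(¬revoke_directive).
Premise 4, O(notify_license -> revoke_directive), contraposes to O(¬revoke_directive -> ¬notify_license); with O(¬revoke_directive) we get O(¬notify_license).
Premise 10 is O(¬lock_door -> notify_license); contrapositively O(¬notify_license -> lock_door). Since O(¬notify_license) holds, K gives O(lock_door).
The contrapositive of premise 6 (O(raise_flag -> ¬lock_door)) is O(lock_door -> ¬raise_flag), and O(lock_door) is already established, so O(¬raise_flag).
So O(¬raise_flag) holds, i.e. raise_flag is forbidden. None of the other listed options is forbidden under the premises.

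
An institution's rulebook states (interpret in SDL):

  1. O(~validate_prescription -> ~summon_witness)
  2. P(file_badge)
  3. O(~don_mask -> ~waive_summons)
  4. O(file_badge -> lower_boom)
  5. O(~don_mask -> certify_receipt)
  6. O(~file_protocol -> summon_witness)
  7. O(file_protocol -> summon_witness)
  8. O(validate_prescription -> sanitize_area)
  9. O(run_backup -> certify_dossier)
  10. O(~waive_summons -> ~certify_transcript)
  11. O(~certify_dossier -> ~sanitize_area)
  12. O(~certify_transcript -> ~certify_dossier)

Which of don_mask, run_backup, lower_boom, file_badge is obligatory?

don_mask

By case analysis on file_protocol: premise 7 gives O(file_protocol -> summon_witness) and premise 6 gives O(~file_protocol -> summon_witness), so O(summon_witness) either way.
Premise 1 is O(~validate_prescription -> ~summon_witness); contrapositively O(summon_witness -> validate_prescription). Since O(summon_witness) holds, K gives O(validate_prescription).
Premise 8 is O(validate_prescription -> sanitize_area); since O(validate_prescription), deontic closure gives O(sanitize_area).
Premise 11, O(~certify_dossier -> ~sanitize_area), contraposes to O(sanitize_area -> certify_dossier); with O(sanitize_area) we get O(certify_dossier).
The contrapositive of premise 12 (O(~certify_transcript -> ~certify_dossier)) is O(certify_dossier -> certify_transcript), and O(certify_dossier) is already established, so O(certify_transcript).
The contrapositive of premise 10 (O(~waive_summons -> ~certify_transcript)) is O(certify_transcript -> waive_summons), and O(certify_transcript) is already established, so O(waive_summons).
Premise 3 is O(~don_mask -> ~waive_summons); contrapositively O(waive_summons -> don_mask). Since O(waive_summons) holds, K gives O(don_mask).
So O(don_mask) holds — don_mask is obligatory. None of the other listed options is made obligatory by any chain of premises.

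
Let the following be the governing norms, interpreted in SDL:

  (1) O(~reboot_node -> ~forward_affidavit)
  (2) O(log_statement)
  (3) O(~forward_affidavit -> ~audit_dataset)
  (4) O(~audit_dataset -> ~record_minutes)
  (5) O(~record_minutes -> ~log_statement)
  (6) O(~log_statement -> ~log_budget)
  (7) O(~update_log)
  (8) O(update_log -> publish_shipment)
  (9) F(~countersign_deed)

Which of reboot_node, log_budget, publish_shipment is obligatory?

Premise 2 states O(log_statement) outright.
The contrapositive of premise 5 (O(~record_minutes -> ~log_statement)) is O(log_statement -> record_minutes), and O(log_statement) is already established, so O(record_minutes).
Premise 4 is O(~audit_dataset -> ~record_minutes); contrapositively O(record_minutes -> audit_dataset). Since O(record_minutes) holds, K gives O(audit_dataset).
The contrapositive of premise 3 (O(~forward_affidavit -> ~audit_dataset)) is O(audit_dataset -> forward_affidavit), and O(audit_dataset) is already established, so O(forward_affidavit).
The contrapositive of premise 1 (O(~reboot_node -> ~forward_affidavit)) is O(forward_affidavit -> reboot_node), and O(forward_affidavit) is already established, so O(reboot_node).
So O(reboot_node) holds — reboot_node is obligatory. None of the other listed options is made obligatory by any chain of premises.

reboot_node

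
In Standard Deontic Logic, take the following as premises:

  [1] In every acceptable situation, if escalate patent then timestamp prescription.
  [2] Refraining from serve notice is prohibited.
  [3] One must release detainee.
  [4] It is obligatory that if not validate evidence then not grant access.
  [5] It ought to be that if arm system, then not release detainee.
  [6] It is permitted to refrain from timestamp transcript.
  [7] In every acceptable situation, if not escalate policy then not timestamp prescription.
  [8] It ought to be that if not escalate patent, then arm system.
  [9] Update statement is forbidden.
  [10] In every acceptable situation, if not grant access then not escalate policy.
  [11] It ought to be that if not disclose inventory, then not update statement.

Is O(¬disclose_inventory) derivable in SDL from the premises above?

Premise 11 is O(¬disclose_inventory → ¬update_statement); even if O(¬update_statement) held, inferring O(¬disclose_inventory) would be affirming the consequent — invalid.
No other premise forces O(¬disclose_inventory). An ideal world satisfying every premise can still have ¬disclose_inventory false, so O(¬disclose_inventory) is not derivable.

No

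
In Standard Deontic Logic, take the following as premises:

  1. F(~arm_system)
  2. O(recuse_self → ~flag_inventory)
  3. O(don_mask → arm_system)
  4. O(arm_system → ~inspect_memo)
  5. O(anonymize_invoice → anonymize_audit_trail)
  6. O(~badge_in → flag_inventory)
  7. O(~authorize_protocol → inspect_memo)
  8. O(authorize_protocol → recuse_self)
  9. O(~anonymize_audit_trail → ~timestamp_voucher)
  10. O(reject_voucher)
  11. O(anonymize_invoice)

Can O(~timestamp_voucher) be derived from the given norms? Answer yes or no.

Premise 9 is O(~anonymize_audit_trail → ~timestamp_voucher), but O(~anonymize_audit_trail) is not derivable from the premises, so it does not yield O(~timestamp_voucher).
No other premise forces O(~timestamp_voucher). An ideal world satisfying every premise can still have ~timestamp_voucher false, so O(~timestamp_voucher) is not derivable.

No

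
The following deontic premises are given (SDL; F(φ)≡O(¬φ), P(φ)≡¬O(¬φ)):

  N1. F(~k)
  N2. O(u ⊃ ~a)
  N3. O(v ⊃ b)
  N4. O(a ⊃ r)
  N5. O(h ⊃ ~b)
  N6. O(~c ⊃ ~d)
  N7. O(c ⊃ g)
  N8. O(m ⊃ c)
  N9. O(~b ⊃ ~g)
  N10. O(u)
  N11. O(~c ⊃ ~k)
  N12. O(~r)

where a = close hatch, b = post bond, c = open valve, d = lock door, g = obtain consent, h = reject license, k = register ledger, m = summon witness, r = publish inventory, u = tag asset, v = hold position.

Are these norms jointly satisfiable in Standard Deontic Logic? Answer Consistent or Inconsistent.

Consistent

Premise 4 is O(a ⊃ r), but O(a) is not derivable from the premises, so it does not yield O(r).
So O(r) is not derivable, and the apparent clash with O(~r) does not arise.
A world satisfying every obligation exists (e.g. a=false, b=true, c=true, d=false, g=true, h=false, k=true, m=false, r=false, u=true, v=false); no atom is both obligatory and forbidden, so the set is consistent.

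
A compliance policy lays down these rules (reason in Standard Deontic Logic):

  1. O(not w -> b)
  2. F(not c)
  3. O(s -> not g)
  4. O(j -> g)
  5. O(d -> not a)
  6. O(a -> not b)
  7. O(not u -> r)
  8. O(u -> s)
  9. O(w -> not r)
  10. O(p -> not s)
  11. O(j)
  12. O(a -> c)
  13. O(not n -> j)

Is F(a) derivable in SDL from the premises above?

Yes

Premise 11 states O(j) outright.
With premise 4, O(j -> g), the K-axiom yields O(g).
Premise 3 is O(s -> not g); contrapositively O(g -> not s). Since O(g) holds, K gives O(not s).
Premise 8, O(u -> s), contraposes to O(not s -> not u); with O(not s) we get O(not u).
With premise 7, O(not u -> r), the K-axiom yields O(r).
Premise 9 is O(w -> not r); contrapositively O(r -> not w). Since O(r) holds, K gives O(not w).
From O(not w) and premise 1, O(not w -> b), we obtain O(b).
Premise 6 is O(a -> not b); contrapositively O(b -> not a). Since O(b) holds, K gives O(not a).
Premises 2, 5, 10, 12, 13 do not contribute to this derivation.
So O(not a) holds, i.e. F(a). The claim follows.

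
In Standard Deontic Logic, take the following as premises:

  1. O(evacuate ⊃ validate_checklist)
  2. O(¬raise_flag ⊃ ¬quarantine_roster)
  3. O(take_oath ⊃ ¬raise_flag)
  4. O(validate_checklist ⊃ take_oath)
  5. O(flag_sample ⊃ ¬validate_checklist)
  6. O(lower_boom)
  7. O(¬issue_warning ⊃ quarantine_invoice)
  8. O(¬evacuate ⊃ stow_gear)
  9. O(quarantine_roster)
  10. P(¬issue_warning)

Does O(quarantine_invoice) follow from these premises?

Premise 7 is O(¬issue_warning ⊃ quarantine_invoice), but O(¬issue_warning) is not derivable from the premises (the permission P(¬issue_warning) asserts only ¬O(issue_warning), not O(¬issue_warning)), so it does not yield O(quarantine_invoice).
No other premise forces O(quarantine_invoice). An ideal world satisfying every premise can still have quarantine_invoice false, so O(quarantine_invoice) is not derivable.

No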